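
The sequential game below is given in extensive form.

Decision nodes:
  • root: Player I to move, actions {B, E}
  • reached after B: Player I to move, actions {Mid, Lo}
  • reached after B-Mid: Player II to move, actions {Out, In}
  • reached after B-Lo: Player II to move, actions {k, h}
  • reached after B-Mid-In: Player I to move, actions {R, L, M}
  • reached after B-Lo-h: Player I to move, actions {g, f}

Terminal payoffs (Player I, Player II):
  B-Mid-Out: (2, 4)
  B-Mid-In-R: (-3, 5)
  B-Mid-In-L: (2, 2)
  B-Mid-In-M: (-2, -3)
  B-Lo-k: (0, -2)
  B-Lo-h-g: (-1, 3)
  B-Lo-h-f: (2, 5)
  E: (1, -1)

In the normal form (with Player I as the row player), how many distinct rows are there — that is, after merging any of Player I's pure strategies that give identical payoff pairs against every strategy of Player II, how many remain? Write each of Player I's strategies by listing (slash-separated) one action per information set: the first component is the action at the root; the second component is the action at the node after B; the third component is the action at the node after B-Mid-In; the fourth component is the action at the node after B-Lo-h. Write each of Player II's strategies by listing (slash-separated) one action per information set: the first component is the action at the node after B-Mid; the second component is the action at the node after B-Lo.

6

Player I has 24 pure strategies: B/Mid/R/g, B/Mid/R/f, B/Mid/L/g, B/Mid/L/f, B/Mid/M/g, B/Mid/M/f, B/Lo/R/g, B/Lo/R/f, B/Lo/L/g, B/Lo/L/f, B/Lo/M/g, B/Lo/M/f, E/Mid/R/g, E/Mid/R/f, E/Mid/L/g, E/Mid/L/f, E/Mid/M/g, E/Mid/M/f, E/Lo/R/g, E/Lo/R/f, E/Lo/L/g, E/Lo/L/f, E/Lo/M/g, E/Lo/M/f. Columns: Out/k, Out/h, In/k, In/h.
{B/Mid/R/g, B/Mid/R/f} → row (2,4) (2,4) (-3,5) (-3,5)
{B/Mid/L/g, B/Mid/L/f} → row (2,4) (2,4) (2,2) (2,2)
{B/Mid/M/g, B/Mid/M/f} → row (2,4) (2,4) (-2,-3) (-2,-3)
{B/Lo/R/g, B/Lo/L/g, B/Lo/M/g} → row (0,-2) (-1,3) (0,-2) (-1,3)
{B/Lo/R/f, B/Lo/L/f, B/Lo/M/f} → row (0,-2) (2,5) (0,-2) (2,5)
{E/Mid/R/g, E/Mid/R/f, E/Mid/L/g, E/Mid/L/f, E/Mid/M/g, E/Mid/M/f, E/Lo/R/g, E/Lo/R/f, E/Lo/L/g, E/Lo/L/f, E/Lo/M/g, E/Lo/M/f} → row (1,-1) (1,-1) (1,-1) (1,-1)
That's 6 distinct rows out of 24 strategies.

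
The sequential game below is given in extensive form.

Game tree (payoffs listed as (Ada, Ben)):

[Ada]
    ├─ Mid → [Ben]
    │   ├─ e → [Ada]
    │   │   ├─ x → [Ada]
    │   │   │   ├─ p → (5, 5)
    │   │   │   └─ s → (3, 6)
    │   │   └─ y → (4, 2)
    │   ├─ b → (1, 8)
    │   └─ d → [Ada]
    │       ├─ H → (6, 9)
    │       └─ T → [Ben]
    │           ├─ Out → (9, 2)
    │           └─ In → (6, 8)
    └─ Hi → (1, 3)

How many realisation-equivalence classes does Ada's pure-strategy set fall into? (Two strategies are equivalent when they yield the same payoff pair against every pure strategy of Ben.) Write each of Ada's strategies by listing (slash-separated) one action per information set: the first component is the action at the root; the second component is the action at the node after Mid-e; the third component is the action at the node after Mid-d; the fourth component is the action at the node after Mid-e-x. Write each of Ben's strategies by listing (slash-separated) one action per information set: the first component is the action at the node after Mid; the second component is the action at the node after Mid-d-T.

7

Ada has 16 pure strategies: Mid/x/H/p, Mid/x/H/s, Mid/x/T/p, Mid/x/T/s, Mid/y/H/p, Mid/y/H/s, Mid/y/T/p, Mid/y/T/s, Hi/x/H/p, Hi/x/H/s, Hi/x/T/p, Hi/x/T/s, Hi/y/H/p, Hi/y/H/s, Hi/y/T/p, Hi/y/T/s. Columns: e/Out, e/In, b/Out, b/In, d/Out, d/In.
{Mid/x/H/p} → row (5,5) (5,5) (1,8) (1,8) (6,9) (6,9)
{Mid/x/H/s} → row (3,6) (3,6) (1,8) (1,8) (6,9) (6,9)
{Mid/x/T/p} → row (5,5) (5,5) (1,8) (1,8) (9,2) (6,8)
{Mid/x/T/s} → row (3,6) (3,6) (1,8) (1,8) (9,2) (6,8)
{Mid/y/H/p, Mid/y/H/s} → row (4,2) (4,2) (1,8) (1,8) (6,9) (6,9)
{Mid/y/T/p, Mid/y/T/s} → row (4,2) (4,2) (1,8) (1,8) (9,2) (6,8)
{Hi/x/H/p, Hi/x/H/s, Hi/x/T/p, Hi/x/T/s, Hi/y/H/p, Hi/y/H/s, Hi/y/T/p, Hi/y/T/s} → row (1,3) (1,3) (1,3) (1,3) (1,3) (1,3)
That's 7 distinct rows out of 16 strategies.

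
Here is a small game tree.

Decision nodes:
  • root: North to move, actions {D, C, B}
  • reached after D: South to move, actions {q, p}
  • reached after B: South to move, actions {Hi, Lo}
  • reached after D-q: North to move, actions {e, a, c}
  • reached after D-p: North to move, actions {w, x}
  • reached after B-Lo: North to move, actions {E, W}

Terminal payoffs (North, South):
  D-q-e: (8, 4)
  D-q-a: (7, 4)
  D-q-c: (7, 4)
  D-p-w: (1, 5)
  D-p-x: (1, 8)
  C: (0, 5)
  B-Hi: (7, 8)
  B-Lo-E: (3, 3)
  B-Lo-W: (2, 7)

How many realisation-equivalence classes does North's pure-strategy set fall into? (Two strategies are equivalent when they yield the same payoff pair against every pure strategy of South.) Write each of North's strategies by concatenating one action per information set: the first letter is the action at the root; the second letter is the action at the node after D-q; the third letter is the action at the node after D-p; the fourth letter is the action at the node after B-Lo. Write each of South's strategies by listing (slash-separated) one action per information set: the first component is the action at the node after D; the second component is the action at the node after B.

7

North has 36 pure strategies: DewE, DewW, DexE, DexW, DawE, DawW, DaxE, DaxW, DcwE, DcwW, DcxE, DcxW, CewE, CewW, CexE, CexW, CawE, CawW, CaxE, CaxW, CcwE, CcwW, CcxE, CcxW, BewE, BewW, BexE, BexW, BawE, BawW, BaxE, BaxW, BcwE, BcwW, BcxE, BcxW. Columns: q/Hi, q/Lo, p/Hi, p/Lo.
{DewE, DewW} → row (8,4) (8,4) (1,5) (1,5)
{DexE, DexW} → row (8,4) (8,4) (1,8) (1,8)
{DawE, DawW, DcwE, DcwW} → row (7,4) (7,4) (1,5) (1,5)
{DaxE, DaxW, DcxE, DcxW} → row (7,4) (7,4) (1,8) (1,8)
{CewE, CewW, CexE, CexW, CawE, CawW, CaxE, CaxW, CcwE, CcwW, CcxE, CcxW} → row (0,5) (0,5) (0,5) (0,5)
{BewE, BexE, BawE, BaxE, BcwE, BcxE} → row (7,8) (3,3) (7,8) (3,3)
{BewW, BexW, BawW, BaxW, BcwW, BcxW} → row (7,8) (2,7) (7,8) (2,7)
That's 7 distinct rows out of 36 strategies.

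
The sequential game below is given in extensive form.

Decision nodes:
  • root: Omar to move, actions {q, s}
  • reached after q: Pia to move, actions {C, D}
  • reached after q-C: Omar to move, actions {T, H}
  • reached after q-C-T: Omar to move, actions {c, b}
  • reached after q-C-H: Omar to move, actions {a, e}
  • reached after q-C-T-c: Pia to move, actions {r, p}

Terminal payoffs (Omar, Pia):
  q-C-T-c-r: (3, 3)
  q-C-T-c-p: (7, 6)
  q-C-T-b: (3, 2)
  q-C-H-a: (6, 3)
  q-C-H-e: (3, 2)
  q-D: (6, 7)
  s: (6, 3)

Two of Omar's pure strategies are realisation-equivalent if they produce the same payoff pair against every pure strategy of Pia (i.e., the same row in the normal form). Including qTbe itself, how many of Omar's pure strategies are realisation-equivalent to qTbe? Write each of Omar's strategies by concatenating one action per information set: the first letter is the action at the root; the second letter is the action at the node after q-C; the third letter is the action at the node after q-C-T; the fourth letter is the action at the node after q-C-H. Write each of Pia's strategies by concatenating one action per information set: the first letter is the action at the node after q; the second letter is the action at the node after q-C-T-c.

4

Row for qTbe (columns Cr, Cp, Dr, Dp): (3,2) (3,2) (6,7) (6,7).
Under qTbe, Omar's choice at the node after q-C-H can never be reached regardless of what Pia does, so varying those choices leaves every outcome unchanged.
Holding the reachable choices fixed and varying the unreachable one freely already gives 2 equivalent strategies.
Checking the remaining rows, qHce, qHbe also happen to give the same payoffs in every column, bringing the total to 4: qTba, qTbe, qHce, qHbe.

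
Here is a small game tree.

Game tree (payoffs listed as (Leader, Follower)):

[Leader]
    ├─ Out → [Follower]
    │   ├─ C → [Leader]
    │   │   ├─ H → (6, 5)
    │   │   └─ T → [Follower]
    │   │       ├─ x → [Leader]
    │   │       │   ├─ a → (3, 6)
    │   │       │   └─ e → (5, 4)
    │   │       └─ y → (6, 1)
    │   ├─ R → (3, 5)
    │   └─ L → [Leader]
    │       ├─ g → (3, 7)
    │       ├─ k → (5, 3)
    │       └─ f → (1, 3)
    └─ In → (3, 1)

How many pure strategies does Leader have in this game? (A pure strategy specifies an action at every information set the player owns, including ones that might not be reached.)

24

Leader owns the root with actions {Out, In} — two choices.
Leader owns the node after Out-C with actions {H, T} — two choices.
Leader owns the node after Out-L with actions {g, k, f} — three choices.
Leader owns the node after Out-C-T-x with actions {a, e} — two choices.
A pure strategy fixes one action at each information set independently, so the count is the product 2 × 2 × 3 × 2 = 24.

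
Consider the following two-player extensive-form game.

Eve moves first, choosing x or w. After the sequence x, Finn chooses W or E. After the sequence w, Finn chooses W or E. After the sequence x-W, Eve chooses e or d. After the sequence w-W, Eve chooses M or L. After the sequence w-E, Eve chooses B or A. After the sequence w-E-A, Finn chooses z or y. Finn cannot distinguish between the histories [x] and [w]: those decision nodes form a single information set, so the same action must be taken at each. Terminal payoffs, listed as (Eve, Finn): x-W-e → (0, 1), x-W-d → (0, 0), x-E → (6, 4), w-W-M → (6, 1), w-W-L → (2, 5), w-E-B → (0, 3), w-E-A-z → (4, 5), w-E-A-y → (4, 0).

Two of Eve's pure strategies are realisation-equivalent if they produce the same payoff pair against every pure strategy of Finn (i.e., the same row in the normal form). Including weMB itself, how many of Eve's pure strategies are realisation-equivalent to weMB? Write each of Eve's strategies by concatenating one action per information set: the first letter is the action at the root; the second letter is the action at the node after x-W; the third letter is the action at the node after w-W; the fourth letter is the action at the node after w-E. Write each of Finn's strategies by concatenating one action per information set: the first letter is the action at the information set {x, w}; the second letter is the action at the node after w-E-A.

Row for weMB (columns Wz, Wy, Ez, Ey): (6,1) (6,1) (0,3) (0,3).
Under weMB, Eve's choice at the node after x-W can never be reached regardless of what Finn does, so varying those choices leaves every outcome unchanged.
Holding the reachable choices fixed and varying the unreachable one freely already gives 2 equivalent strategies.
No other strategy reproduces this row, so those 2 are the full class: weMB, wdMB.

2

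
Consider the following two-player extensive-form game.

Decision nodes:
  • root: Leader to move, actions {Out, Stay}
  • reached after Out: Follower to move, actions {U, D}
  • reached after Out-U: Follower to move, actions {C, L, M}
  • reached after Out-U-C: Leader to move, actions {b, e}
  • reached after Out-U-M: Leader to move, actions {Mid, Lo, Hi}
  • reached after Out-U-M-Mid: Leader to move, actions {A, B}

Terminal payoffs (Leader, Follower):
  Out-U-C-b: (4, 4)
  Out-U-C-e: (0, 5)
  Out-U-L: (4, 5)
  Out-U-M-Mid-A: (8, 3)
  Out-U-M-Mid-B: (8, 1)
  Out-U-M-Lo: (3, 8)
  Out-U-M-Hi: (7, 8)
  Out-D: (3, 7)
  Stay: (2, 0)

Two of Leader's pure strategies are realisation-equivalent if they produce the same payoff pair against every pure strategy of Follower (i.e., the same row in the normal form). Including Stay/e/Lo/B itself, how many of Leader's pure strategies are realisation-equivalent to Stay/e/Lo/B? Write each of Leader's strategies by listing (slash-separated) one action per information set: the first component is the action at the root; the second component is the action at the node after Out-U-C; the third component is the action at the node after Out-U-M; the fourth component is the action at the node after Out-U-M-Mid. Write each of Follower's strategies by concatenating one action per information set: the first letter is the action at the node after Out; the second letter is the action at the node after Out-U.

Row for Stay/e/Lo/B (columns UC, UL, UM, DC, DL, DM): (2,0) (2,0) (2,0) (2,0) (2,0) (2,0).
Under Stay/e/Lo/B, Leader's choice at the node after Out-U-C and at the node after Out-U-M and at the node after Out-U-M-Mid can never be reached regardless of what Follower does, so varying those choices leaves every outcome unchanged.
Holding the reachable choices fixed and varying the unreachable ones freely already gives 2 × 3 × 2 = 12 equivalent strategies.
No other strategy reproduces this row, so those 12 are the full class: Stay/b/Mid/A, Stay/b/Mid/B, Stay/b/Lo/A, Stay/b/Lo/B, Stay/b/Hi/A, Stay/b/Hi/B, Stay/e/Mid/A, Stay/e/Mid/B, Stay/e/Lo/A, Stay/e/Lo/B, Stay/e/Hi/A, Stay/e/Hi/B.

12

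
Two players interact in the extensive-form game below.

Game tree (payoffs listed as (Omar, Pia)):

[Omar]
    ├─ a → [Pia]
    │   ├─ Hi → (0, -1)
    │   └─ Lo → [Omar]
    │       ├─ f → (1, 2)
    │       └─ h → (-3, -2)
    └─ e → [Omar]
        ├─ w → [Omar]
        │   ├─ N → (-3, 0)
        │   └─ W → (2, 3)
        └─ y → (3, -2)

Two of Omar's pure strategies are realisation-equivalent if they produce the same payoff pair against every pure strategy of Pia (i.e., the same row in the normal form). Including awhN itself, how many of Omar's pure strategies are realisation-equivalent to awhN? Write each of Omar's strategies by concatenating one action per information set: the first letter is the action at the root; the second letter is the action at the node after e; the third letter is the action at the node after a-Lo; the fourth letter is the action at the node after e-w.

4

Row for awhN (columns Hi, Lo): (0,-1) (-3,-2).
Under awhN, Omar's choice at the node after e and at the node after e-w can never be reached regardless of what Pia does, so varying those choices leaves every outcome unchanged.
Holding the reachable choices fixed and varying the unreachable ones freely already gives 2 × 2 = 4 equivalent strategies.
No other strategy reproduces this row, so those 4 are the full class: awhN, awhW, ayhN, ayhW.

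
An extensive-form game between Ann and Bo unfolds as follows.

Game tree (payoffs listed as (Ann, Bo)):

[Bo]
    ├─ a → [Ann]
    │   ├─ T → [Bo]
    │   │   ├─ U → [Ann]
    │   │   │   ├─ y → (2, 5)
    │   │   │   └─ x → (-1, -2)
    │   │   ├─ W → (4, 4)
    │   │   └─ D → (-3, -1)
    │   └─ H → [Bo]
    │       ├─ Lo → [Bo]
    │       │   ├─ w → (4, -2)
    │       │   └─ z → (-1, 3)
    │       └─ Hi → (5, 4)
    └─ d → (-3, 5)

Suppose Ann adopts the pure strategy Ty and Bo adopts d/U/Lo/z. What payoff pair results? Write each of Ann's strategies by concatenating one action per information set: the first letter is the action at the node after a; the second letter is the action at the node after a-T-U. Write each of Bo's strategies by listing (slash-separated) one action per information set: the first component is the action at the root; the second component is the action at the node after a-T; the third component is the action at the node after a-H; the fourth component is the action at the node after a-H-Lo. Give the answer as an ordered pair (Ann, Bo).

Trace the play path from the root:
  Bo plays d
→ terminal payoff (-3, 5).
(Ann's choice at the node after a is never reached on this path, so it doesn't affect the outcome.)

(-3, 5)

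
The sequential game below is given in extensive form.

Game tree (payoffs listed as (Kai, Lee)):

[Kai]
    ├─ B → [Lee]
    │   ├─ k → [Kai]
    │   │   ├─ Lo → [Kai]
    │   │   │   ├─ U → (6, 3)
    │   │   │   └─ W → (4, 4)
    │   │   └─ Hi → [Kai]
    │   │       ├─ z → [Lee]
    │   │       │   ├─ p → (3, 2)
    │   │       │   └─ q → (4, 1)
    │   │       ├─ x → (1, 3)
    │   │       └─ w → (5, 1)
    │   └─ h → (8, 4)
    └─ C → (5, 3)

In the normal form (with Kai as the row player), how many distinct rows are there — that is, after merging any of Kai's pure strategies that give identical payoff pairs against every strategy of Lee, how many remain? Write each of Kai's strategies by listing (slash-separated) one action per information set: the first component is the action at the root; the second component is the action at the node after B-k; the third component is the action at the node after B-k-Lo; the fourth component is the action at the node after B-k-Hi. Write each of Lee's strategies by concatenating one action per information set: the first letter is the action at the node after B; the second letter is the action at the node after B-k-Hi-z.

Kai has 24 pure strategies: B/Lo/U/z, B/Lo/U/x, B/Lo/U/w, B/Lo/W/z, B/Lo/W/x, B/Lo/W/w, B/Hi/U/z, B/Hi/U/x, B/Hi/U/w, B/Hi/W/z, B/Hi/W/x, B/Hi/W/w, C/Lo/U/z, C/Lo/U/x, C/Lo/U/w, C/Lo/W/z, C/Lo/W/x, C/Lo/W/w, C/Hi/U/z, C/Hi/U/x, C/Hi/U/w, C/Hi/W/z, C/Hi/W/x, C/Hi/W/w. Columns: kp, kq, hp, hq.
{B/Lo/U/z, B/Lo/U/x, B/Lo/U/w} → row (6,3) (6,3) (8,4) (8,4)
{B/Lo/W/z, B/Lo/W/x, B/Lo/W/w} → row (4,4) (4,4) (8,4) (8,4)
{B/Hi/U/z, B/Hi/W/z} → row (3,2) (4,1) (8,4) (8,4)
{B/Hi/U/x, B/Hi/W/x} → row (1,3) (1,3) (8,4) (8,4)
{B/Hi/U/w, B/Hi/W/w} → row (5,1) (5,1) (8,4) (8,4)
{C/Lo/U/z, C/Lo/U/x, C/Lo/U/w, C/Lo/W/z, C/Lo/W/x, C/Lo/W/w, C/Hi/U/z, C/Hi/U/x, C/Hi/U/w, C/Hi/W/z, C/Hi/W/x, C/Hi/W/w} → row (5,3) (5,3) (5,3) (5,3)
That's 6 distinct rows out of 24 strategies.

6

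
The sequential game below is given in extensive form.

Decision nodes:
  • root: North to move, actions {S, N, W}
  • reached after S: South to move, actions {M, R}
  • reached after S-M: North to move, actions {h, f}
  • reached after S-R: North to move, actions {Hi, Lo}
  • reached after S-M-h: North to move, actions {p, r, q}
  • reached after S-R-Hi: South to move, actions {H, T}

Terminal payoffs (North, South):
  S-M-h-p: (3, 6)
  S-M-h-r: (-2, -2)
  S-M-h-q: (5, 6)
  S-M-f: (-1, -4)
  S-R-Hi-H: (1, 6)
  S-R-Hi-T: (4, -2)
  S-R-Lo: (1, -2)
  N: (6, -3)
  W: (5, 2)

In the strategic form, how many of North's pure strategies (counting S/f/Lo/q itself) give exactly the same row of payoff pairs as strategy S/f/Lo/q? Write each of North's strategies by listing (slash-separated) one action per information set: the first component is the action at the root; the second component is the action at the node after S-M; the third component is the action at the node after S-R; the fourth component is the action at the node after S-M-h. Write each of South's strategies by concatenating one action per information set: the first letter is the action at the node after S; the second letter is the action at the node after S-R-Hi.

Row for S/f/Lo/q (columns MH, MT, RH, RT): (-1,-4) (-1,-4) (1,-2) (1,-2).
Under S/f/Lo/q, North's choice at the node after S-M-h can never be reached regardless of what South does, so varying those choices leaves every outcome unchanged.
Holding the reachable choices fixed and varying the unreachable one freely already gives 3 equivalent strategies.
No other strategy reproduces this row, so those 3 are the full class: S/f/Lo/p, S/f/Lo/r, S/f/Lo/q.

3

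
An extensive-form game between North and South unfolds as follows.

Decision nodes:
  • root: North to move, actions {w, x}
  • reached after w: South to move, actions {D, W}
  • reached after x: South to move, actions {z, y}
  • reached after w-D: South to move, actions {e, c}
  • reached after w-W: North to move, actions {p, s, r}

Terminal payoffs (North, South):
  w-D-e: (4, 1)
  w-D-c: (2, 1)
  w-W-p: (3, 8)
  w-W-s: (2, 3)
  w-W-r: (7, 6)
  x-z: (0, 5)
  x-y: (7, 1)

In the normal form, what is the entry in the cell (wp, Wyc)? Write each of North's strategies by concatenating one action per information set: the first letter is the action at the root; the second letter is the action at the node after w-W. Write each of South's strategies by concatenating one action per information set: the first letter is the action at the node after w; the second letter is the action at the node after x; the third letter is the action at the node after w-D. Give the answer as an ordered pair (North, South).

(3, 8)

Trace the play path from the root:
  North plays w
  South plays W at [w]
  North plays p at [w-W]
→ terminal payoff (3, 8).
(South's choice at the node after x is never reached on this path, so it doesn't affect the outcome.)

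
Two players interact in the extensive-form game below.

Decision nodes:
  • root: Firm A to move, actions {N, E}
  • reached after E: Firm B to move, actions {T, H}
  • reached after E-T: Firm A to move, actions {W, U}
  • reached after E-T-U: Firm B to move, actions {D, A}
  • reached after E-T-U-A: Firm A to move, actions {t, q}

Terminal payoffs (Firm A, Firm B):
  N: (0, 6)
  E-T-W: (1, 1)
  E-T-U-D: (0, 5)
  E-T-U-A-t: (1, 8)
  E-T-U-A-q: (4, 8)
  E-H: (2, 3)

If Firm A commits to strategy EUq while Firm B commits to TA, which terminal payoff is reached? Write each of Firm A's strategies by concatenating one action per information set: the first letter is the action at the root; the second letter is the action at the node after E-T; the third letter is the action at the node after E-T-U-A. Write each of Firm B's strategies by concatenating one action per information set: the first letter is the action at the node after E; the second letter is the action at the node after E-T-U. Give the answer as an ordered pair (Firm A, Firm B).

Trace the play path from the root:
  Firm A plays E
  Firm B plays T at [E]
  Firm A plays U at [E-T]
  Firm B plays A at [E-T-U]
  Firm A plays q at [E-T-U-A]
→ terminal payoff (4, 8).

(4, 8)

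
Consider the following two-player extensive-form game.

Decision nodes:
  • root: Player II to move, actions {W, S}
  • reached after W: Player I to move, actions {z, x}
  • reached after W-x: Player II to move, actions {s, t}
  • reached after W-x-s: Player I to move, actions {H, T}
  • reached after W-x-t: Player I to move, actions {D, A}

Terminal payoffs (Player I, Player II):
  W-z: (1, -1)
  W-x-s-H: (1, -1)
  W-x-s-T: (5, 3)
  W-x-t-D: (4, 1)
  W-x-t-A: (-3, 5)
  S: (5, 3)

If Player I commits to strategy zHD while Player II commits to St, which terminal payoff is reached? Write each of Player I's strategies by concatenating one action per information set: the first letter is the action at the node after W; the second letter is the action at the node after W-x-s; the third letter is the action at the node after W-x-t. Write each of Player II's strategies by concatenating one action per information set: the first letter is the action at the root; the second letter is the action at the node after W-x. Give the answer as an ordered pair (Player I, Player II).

(5, 3)

Trace the play path from the root:
  Player II plays S
→ terminal payoff (5, 3).
(Player I's choice at the node after W is never reached on this path, so it doesn't affect the outcome.)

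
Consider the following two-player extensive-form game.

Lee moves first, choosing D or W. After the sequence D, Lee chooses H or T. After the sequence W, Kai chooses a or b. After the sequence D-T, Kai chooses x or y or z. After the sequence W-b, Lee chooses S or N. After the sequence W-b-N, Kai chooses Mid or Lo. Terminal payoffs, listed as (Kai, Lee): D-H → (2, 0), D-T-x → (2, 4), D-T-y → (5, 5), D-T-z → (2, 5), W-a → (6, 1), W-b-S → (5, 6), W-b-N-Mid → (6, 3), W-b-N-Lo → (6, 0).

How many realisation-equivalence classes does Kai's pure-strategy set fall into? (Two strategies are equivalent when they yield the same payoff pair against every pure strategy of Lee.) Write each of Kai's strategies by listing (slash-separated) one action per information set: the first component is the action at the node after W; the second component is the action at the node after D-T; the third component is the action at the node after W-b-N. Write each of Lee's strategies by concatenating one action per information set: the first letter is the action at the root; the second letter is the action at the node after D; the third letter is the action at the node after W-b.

Kai has 12 pure strategies: a/x/Mid, a/x/Lo, a/y/Mid, a/y/Lo, a/z/Mid, a/z/Lo, b/x/Mid, b/x/Lo, b/y/Mid, b/y/Lo, b/z/Mid, b/z/Lo. Columns: DHS, DHN, DTS, DTN, WHS, WHN, WTS, WTN.
{a/x/Mid, a/x/Lo} → row (2,0) (2,0) (2,4) (2,4) (6,1) (6,1) (6,1) (6,1)
{a/y/Mid, a/y/Lo} → row (2,0) (2,0) (5,5) (5,5) (6,1) (6,1) (6,1) (6,1)
{a/z/Mid, a/z/Lo} → row (2,0) (2,0) (2,5) (2,5) (6,1) (6,1) (6,1) (6,1)
{b/x/Mid} → row (2,0) (2,0) (2,4) (2,4) (5,6) (6,3) (5,6) (6,3)
{b/x/Lo} → row (2,0) (2,0) (2,4) (2,4) (5,6) (6,0) (5,6) (6,0)
{b/y/Mid} → row (2,0) (2,0) (5,5) (5,5) (5,6) (6,3) (5,6) (6,3)
{b/y/Lo} → row (2,0) (2,0) (5,5) (5,5) (5,6) (6,0) (5,6) (6,0)
{b/z/Mid} → row (2,0) (2,0) (2,5) (2,5) (5,6) (6,3) (5,6) (6,3)
{b/z/Lo} → row (2,0) (2,0) (2,5) (2,5) (5,6) (6,0) (5,6) (6,0)
That's 9 distinct rows out of 12 strategies.

9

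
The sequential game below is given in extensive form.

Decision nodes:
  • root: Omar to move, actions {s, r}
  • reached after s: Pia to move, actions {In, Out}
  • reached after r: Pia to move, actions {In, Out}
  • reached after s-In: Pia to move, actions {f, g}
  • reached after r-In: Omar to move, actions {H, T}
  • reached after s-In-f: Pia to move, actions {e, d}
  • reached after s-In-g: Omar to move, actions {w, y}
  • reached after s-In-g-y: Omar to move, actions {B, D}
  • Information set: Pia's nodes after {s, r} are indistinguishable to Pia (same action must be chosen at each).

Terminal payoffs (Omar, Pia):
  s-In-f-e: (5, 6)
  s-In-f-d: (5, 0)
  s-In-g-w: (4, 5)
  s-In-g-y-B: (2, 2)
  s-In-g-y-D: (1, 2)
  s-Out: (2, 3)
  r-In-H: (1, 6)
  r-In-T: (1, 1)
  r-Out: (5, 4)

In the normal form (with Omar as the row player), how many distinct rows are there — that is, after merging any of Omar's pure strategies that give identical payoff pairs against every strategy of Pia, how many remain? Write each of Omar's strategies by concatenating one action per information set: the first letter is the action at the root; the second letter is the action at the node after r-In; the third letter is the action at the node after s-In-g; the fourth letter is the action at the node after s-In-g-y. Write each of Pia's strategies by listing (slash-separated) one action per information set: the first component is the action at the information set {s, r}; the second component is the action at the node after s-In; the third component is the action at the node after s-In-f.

Omar has 16 pure strategies: sHwB, sHwD, sHyB, sHyD, sTwB, sTwD, sTyB, sTyD, rHwB, rHwD, rHyB, rHyD, rTwB, rTwD, rTyB, rTyD. Columns: In/f/e, In/f/d, In/g/e, In/g/d, Out/f/e, Out/f/d, Out/g/e, Out/g/d.
{sHwB, sHwD, sTwB, sTwD} → row (5,6) (5,0) (4,5) (4,5) (2,3) (2,3) (2,3) (2,3)
{sHyB, sTyB} → row (5,6) (5,0) (2,2) (2,2) (2,3) (2,3) (2,3) (2,3)
{sHyD, sTyD} → row (5,6) (5,0) (1,2) (1,2) (2,3) (2,3) (2,3) (2,3)
{rHwB, rHwD, rHyB, rHyD} → row (1,6) (1,6) (1,6) (1,6) (5,4) (5,4) (5,4) (5,4)
{rTwB, rTwD, rTyB, rTyD} → row (1,1) (1,1) (1,1) (1,1) (5,4) (5,4) (5,4) (5,4)
That's 5 distinct rows out of 16 strategies.

5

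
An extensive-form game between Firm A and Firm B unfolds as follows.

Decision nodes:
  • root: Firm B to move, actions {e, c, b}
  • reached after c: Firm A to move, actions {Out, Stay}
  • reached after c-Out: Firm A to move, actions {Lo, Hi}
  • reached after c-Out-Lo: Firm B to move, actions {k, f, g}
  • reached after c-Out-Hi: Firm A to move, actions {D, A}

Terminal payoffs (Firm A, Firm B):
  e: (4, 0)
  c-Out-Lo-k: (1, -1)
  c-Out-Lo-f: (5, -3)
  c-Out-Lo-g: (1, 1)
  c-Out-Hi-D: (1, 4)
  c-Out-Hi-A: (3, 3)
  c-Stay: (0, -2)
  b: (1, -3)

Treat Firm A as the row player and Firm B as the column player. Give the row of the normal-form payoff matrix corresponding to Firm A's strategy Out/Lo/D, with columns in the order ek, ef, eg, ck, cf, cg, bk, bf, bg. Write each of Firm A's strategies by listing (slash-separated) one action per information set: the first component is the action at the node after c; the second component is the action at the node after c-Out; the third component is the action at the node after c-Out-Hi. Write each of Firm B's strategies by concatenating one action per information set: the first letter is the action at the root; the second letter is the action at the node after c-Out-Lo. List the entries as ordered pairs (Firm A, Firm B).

vs ek: Firm B plays e → (4, 0)
vs ef: Firm B plays e → (4, 0)
vs eg: Firm B plays e → (4, 0)
vs ck: Firm B plays c → Firm A plays Out at [c] → Firm A plays Lo at [c-Out] → Firm B plays k at [c-Out-Lo] → (1, -1)
vs cf: Firm B plays c → Firm A plays Out at [c] → Firm A plays Lo at [c-Out] → Firm B plays f at [c-Out-Lo] → (5, -3)
vs cg: Firm B plays c → Firm A plays Out at [c] → Firm A plays Lo at [c-Out] → Firm B plays g at [c-Out-Lo] → (1, 1)
vs bk: Firm B plays b → (1, -3)
vs bf: Firm B plays b → (1, -3)
vs bg: Firm B plays b → (1, -3)

(4,0) (4,0) (4,0) (1,-1) (5,-3) (1,1) (1,-3) (1,-3) (1,-3)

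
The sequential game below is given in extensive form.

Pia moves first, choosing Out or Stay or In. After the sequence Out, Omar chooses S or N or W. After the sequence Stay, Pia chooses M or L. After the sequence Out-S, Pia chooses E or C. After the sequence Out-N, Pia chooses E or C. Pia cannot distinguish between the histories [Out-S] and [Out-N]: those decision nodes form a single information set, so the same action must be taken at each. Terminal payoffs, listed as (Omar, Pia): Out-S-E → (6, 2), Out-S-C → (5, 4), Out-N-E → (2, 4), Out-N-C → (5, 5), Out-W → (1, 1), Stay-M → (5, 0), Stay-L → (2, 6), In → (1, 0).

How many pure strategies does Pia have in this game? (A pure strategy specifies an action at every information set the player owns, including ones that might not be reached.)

Pia owns the root with actions {Out, Stay, In} — three choices.
Pia owns the node after Stay with actions {M, L} — two choices.
Pia owns the information set {Out-S, Out-N} with actions {E, C} — two choices.
A pure strategy fixes one action at each information set independently, so the count is the product 3 × 2 × 2 = 12.

12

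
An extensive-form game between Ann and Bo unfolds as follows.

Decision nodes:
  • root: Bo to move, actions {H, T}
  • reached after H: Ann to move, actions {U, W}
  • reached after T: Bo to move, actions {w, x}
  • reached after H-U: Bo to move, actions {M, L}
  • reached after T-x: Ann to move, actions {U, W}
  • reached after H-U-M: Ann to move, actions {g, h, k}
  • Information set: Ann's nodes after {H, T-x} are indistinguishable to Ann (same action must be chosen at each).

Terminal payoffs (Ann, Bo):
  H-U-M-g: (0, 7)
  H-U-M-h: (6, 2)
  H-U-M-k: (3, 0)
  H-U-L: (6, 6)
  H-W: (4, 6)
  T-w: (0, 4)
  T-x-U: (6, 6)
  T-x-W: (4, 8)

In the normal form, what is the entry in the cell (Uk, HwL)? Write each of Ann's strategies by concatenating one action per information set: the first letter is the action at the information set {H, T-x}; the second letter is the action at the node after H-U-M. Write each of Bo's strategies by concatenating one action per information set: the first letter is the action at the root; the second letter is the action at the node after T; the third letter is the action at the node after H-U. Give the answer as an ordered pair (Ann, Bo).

Trace the play path from the root:
  Bo plays H
  Ann plays U at [H]
  Bo plays L at [H-U]
→ terminal payoff (6, 6).
(Ann's choice at the node after H-U-M is never reached on this path, so it doesn't affect the outcome.)

(6, 6)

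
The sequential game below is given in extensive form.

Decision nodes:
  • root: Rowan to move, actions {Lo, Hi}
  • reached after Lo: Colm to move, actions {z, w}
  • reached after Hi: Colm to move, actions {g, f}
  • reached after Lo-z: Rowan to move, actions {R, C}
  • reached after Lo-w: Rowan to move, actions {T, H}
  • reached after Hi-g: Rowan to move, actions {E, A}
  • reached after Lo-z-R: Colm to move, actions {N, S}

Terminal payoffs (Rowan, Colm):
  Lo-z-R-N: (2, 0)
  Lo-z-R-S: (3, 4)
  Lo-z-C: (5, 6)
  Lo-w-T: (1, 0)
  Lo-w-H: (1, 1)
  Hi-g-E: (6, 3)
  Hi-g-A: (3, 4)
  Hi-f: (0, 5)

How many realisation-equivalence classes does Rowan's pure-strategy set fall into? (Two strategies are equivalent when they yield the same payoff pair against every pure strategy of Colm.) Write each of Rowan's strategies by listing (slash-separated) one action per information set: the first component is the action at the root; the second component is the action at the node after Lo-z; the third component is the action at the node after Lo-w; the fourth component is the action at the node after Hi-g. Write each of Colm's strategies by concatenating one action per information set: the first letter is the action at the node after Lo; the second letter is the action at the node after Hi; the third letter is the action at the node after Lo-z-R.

Rowan has 16 pure strategies: Lo/R/T/E, Lo/R/T/A, Lo/R/H/E, Lo/R/H/A, Lo/C/T/E, Lo/C/T/A, Lo/C/H/E, Lo/C/H/A, Hi/R/T/E, Hi/R/T/A, Hi/R/H/E, Hi/R/H/A, Hi/C/T/E, Hi/C/T/A, Hi/C/H/E, Hi/C/H/A. Columns: zgN, zgS, zfN, zfS, wgN, wgS, wfN, wfS.
{Lo/R/T/E, Lo/R/T/A} → row (2,0) (3,4) (2,0) (3,4) (1,0) (1,0) (1,0) (1,0)
{Lo/R/H/E, Lo/R/H/A} → row (2,0) (3,4) (2,0) (3,4) (1,1) (1,1) (1,1) (1,1)
{Lo/C/T/E, Lo/C/T/A} → row (5,6) (5,6) (5,6) (5,6) (1,0) (1,0) (1,0) (1,0)
{Lo/C/H/E, Lo/C/H/A} → row (5,6) (5,6) (5,6) (5,6) (1,1) (1,1) (1,1) (1,1)
{Hi/R/T/E, Hi/R/H/E, Hi/C/T/E, Hi/C/H/E} → row (6,3) (6,3) (0,5) (0,5) (6,3) (6,3) (0,5) (0,5)
{Hi/R/T/A, Hi/R/H/A, Hi/C/T/A, Hi/C/H/A} → row (3,4) (3,4) (0,5) (0,5) (3,4) (3,4) (0,5) (0,5)
That's 6 distinct rows out of 16 strategies.

6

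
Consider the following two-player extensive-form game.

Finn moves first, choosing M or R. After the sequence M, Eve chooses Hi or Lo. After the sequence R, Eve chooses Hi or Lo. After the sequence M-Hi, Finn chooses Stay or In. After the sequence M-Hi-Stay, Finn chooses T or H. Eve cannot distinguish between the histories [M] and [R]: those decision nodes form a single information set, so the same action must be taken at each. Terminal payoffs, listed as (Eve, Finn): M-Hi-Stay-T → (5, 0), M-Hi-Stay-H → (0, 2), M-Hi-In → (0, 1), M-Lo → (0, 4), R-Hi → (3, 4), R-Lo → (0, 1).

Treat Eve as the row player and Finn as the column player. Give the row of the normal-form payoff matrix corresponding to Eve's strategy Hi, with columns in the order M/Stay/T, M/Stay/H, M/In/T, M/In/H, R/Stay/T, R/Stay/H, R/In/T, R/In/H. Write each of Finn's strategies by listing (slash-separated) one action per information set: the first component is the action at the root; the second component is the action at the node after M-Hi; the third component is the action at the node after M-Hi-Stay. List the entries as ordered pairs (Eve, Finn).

(5,0) (0,2) (0,1) (0,1) (3,4) (3,4) (3,4) (3,4)

vs M/Stay/T: Finn plays M → Eve plays Hi at [M] → Finn plays Stay at [M-Hi] → Finn plays T at [M-Hi-Stay] → (5, 0)
vs M/Stay/H: Finn plays M → Eve plays Hi at [M] → Finn plays Stay at [M-Hi] → Finn plays H at [M-Hi-Stay] → (0, 2)
vs M/In/T: Finn plays M → Eve plays Hi at [M] → Finn plays In at [M-Hi] → (0, 1)
vs M/In/H: Finn plays M → Eve plays Hi at [M] → Finn plays In at [M-Hi] → (0, 1)
vs R/Stay/T: Finn plays R → Eve plays Hi at [R] → (3, 4)
vs R/Stay/H: Finn plays R → Eve plays Hi at [R] → (3, 4)
vs R/In/T: Finn plays R → Eve plays Hi at [R] → (3, 4)
vs R/In/H: Finn plays R → Eve plays Hi at [R] → (3, 4)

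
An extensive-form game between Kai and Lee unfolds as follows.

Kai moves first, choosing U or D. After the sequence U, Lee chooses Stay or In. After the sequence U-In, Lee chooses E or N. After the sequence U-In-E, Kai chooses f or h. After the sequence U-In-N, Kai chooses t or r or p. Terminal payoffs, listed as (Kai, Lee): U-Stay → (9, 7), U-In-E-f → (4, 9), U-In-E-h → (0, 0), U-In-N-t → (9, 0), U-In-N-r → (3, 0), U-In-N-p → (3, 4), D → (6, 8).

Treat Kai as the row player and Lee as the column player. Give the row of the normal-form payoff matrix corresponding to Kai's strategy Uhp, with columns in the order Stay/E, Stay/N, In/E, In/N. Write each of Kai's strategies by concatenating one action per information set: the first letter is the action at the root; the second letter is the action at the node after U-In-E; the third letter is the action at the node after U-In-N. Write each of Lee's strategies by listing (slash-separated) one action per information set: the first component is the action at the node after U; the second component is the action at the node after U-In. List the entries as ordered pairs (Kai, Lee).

(9,7) (9,7) (0,0) (3,4)

vs Stay/E: Kai plays U → Lee plays Stay at [U] → (9, 7)
vs Stay/N: Kai plays U → Lee plays Stay at [U] → (9, 7)
vs In/E: Kai plays U → Lee plays In at [U] → Lee plays E at [U-In] → Kai plays h at [U-In-E] → (0, 0)
vs In/N: Kai plays U → Lee plays In at [U] → Lee plays N at [U-In] → Kai plays p at [U-In-N] → (3, 4)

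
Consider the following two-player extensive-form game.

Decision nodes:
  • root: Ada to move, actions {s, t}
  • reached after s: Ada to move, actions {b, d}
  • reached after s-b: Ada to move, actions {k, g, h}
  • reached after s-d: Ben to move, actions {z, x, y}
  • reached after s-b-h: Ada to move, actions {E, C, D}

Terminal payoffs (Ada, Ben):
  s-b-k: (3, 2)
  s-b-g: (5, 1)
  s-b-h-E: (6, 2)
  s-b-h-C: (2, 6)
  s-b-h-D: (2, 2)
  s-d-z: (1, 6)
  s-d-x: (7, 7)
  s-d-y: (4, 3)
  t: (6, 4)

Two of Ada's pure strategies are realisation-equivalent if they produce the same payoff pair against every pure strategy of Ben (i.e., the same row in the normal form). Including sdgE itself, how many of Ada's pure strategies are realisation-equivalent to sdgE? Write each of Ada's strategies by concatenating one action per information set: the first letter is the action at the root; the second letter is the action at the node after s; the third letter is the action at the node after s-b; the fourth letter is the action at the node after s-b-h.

Row for sdgE (columns z, x, y): (1,6) (7,7) (4,3).
Under sdgE, Ada's choice at the node after s-b and at the node after s-b-h can never be reached regardless of what Ben does, so varying those choices leaves every outcome unchanged.
Holding the reachable choices fixed and varying the unreachable ones freely already gives 3 × 3 = 9 equivalent strategies.
No other strategy reproduces this row, so those 9 are the full class: sdkE, sdkC, sdkD, sdgE, sdgC, sdgD, sdhE, sdhC, sdhD.

9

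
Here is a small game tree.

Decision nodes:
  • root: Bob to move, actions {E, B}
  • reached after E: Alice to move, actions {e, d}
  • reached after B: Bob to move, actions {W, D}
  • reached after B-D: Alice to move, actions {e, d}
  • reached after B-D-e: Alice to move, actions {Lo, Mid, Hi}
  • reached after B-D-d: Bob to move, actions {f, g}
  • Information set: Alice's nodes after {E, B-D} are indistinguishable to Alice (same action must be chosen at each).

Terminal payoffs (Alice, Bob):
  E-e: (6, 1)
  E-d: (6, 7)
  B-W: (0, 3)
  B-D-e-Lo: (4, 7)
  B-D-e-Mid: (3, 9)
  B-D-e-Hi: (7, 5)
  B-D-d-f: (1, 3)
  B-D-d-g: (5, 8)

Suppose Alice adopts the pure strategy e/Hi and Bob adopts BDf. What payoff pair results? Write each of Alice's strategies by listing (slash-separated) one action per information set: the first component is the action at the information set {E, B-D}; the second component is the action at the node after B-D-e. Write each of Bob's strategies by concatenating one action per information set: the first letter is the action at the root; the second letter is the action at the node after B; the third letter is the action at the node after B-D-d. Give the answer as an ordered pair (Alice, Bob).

Trace the play path from the root:
  Bob plays B
  Bob plays D at [B]
  Alice plays e at [B-D]
  Alice plays Hi at [B-D-e]
→ terminal payoff (7, 5).
(Bob's choice at the node after B-D-d is never reached on this path, so it doesn't affect the outcome.)

(7, 5)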